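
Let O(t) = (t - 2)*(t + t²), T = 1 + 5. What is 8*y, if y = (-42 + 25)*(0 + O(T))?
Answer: -22848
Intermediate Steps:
T = 6
O(t) = (-2 + t)*(t + t²)
y = -2856 (y = (-42 + 25)*(0 + 6*(-2 + 6² - 1*6)) = -17*(0 + 6*(-2 + 36 - 6)) = -17*(0 + 6*28) = -17*(0 + 168) = -17*168 = -2856)
8*y = 8*(-2856) = -22848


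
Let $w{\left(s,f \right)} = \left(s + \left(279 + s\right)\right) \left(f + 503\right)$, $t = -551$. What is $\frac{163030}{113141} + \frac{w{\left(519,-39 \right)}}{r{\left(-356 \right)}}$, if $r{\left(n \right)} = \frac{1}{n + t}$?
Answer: $- \frac{8958452893718}{16163} \approx -5.5426 \cdot 10^{8}$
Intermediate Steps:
$w{\left(s,f \right)} = \left(279 + 2 s\right) \left(503 + f\right)$
$r{\left(n \right)} = \frac{1}{-551 + n}$ ($r{\left(n \right)} = \frac{1}{n - 551} = \frac{1}{-551 + n}$)
$\frac{163030}{113141} + \frac{w{\left(519,-39 \right)}}{r{\left(-356 \right)}} = \frac{163030}{113141} + \frac{140337 + 279 \left(-39\right) + 1006 \cdot 519 + 2 \left(-39\right) 519}{\frac{1}{-551 - 356}} = 163030 \cdot \frac{1}{113141} + \frac{140337 - 10881 + 522114 - 40482}{\frac{1}{-907}} = \frac{23290}{16163} + \frac{611088}{- \frac{1}{907}} = \frac{23290}{16163} + 611088 \left(-907\right) = \frac{23290}{16163} - 554256816 = - \frac{8958452893718}{16163}$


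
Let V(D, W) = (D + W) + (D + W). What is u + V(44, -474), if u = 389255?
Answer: 388395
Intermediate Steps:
V(D, W) = 2*D + 2*W
u + V(44, -474) = 389255 + (2*44 + 2*(-474)) = 389255 + (88 - 948) = 389255 - 860 = 388395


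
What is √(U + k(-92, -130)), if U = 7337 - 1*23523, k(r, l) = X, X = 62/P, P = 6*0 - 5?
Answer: 4*I*√25310/5 ≈ 127.27*I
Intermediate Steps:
P = -5 (P = 0 - 5 = -5)
X = -62/5 (X = 62/(-5) = 62*(-⅕) = -62/5 ≈ -12.400)
k(r, l) = -62/5
U = -16186 (U = 7337 - 23523 = -16186)
√(U + k(-92, -130)) = √(-16186 - 62/5) = √(-80992/5) = 4*I*√25310/5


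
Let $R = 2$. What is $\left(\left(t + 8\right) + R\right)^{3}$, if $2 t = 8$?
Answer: $2744$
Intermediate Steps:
$t = 4$ ($t = \frac{1}{2} \cdot 8 = 4$)
$\left(\left(t + 8\right) + R\right)^{3} = \left(\left(4 + 8\right) + 2\right)^{3} = \left(12 + 2\right)^{3} = 14^{3} = 2744$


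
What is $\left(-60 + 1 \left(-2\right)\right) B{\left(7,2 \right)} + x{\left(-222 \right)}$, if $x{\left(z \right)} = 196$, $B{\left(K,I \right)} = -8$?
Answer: $692$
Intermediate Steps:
$\left(-60 + 1 \left(-2\right)\right) B{\left(7,2 \right)} + x{\left(-222 \right)} = \left(-60 + 1 \left(-2\right)\right) \left(-8\right) + 196 = \left(-60 - 2\right) \left(-8\right) + 196 = \left(-62\right) \left(-8\right) + 196 = 496 + 196 = 692$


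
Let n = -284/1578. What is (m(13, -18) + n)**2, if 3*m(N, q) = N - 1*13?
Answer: 20164/622521 ≈ 0.032391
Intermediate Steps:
m(N, q) = -13/3 + N/3 (m(N, q) = (N - 1*13)/3 = (N - 13)/3 = (-13 + N)/3 = -13/3 + N/3)
n = -142/789 (n = -284*1/1578 = -142/789 ≈ -0.17997)
(m(13, -18) + n)**2 = ((-13/3 + (1/3)*13) - 142/789)**2 = ((-13/3 + 13/3) - 142/789)**2 = (0 - 142/789)**2 = (-142/789)**2 = 20164/622521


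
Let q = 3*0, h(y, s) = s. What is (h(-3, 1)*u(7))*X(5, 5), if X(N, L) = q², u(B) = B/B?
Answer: 0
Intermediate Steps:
u(B) = 1
q = 0
X(N, L) = 0 (X(N, L) = 0² = 0)
(h(-3, 1)*u(7))*X(5, 5) = (1*1)*0 = 1*0 = 0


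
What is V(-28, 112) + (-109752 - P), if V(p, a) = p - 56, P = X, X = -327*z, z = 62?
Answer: -89562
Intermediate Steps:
X = -20274 (X = -327*62 = -20274)
P = -20274
V(p, a) = -56 + p
V(-28, 112) + (-109752 - P) = (-56 - 28) + (-109752 - 1*(-20274)) = -84 + (-109752 + 20274) = -84 - 89478 = -89562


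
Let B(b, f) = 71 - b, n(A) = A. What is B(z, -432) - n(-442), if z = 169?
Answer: 344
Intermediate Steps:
B(z, -432) - n(-442) = (71 - 1*169) - 1*(-442) = (71 - 169) + 442 = -98 + 442 = 344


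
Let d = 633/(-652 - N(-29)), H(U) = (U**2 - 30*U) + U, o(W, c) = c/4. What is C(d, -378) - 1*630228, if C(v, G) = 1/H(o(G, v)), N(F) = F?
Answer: -29082704943860/46146333 ≈ -6.3023e+5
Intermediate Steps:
o(W, c) = c/4 (o(W, c) = c*(1/4) = c/4)
H(U) = U**2 - 29*U
d = -633/623 (d = 633/(-652 - 1*(-29)) = 633/(-652 + 29) = 633/(-623) = 633*(-1/623) = -633/623 ≈ -1.0161)
C(v, G) = 4/(v*(-29 + v/4)) (C(v, G) = 1/((v/4)*(-29 + v/4)) = 1/(v*(-29 + v/4)/4) = 4/(v*(-29 + v/4)))
C(d, -378) - 1*630228 = 16/((-633/623)*(-116 - 633/623)) - 1*630228 = 16*(-623/633)/(-72901/623) - 630228 = 16*(-623/633)*(-623/72901) - 630228 = 6210064/46146333 - 630228 = -29082704943860/46146333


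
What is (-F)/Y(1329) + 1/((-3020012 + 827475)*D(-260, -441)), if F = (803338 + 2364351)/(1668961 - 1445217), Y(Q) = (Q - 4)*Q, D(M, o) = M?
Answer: -90268879560749/11230071994477939200 ≈ -8.0381e-6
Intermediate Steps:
Y(Q) = Q*(-4 + Q) (Y(Q) = (-4 + Q)*Q = Q*(-4 + Q))
F = 3167689/223744 ≈ 14.158
(-F)/Y(1329) + 1/((-3020012 + 827475)*D(-260, -441)) = (-1*3167689/223744)/((1329*(-4 + 1329))) + 1/((-3020012 + 827475)*(-260)) = -3167689/(223744*(1329*1325)) - 1/260/(-2192537) = -3167689/223744/1760925 - 1/2192537*(-1/260) = -3167689/223744*1/1760925 + 1/570059620 = -3167689/393996403200 + 1/570059620 = -90268879560749/11230071994477939200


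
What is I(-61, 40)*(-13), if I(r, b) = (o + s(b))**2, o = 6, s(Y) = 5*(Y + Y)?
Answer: -2142868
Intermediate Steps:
s(Y) = 10*Y (s(Y) = 5*(2*Y) = 10*Y)
I(r, b) = (6 + 10*b)**2
I(-61, 40)*(-13) = (4*(3 + 5*40)**2)*(-13) = (4*(3 + 200)**2)*(-13) = (4*203**2)*(-13) = (4*41209)*(-13) = 164836*(-13) = -2142868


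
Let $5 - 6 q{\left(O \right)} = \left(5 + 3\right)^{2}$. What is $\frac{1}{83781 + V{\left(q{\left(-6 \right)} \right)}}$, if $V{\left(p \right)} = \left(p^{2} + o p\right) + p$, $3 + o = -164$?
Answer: $\frac{36}{3078361} \approx 1.1695 \cdot 10^{-5}$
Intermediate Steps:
$o = -167$ ($o = -3 - 164 = -167$)
$q{\left(O \right)} = - \frac{59}{6}$ ($q{\left(O \right)} = \frac{5}{6} - \frac{\left(5 + 3\right)^{2}}{6} = \frac{5}{6} - \frac{8^{2}}{6} = \frac{5}{6} - \frac{32}{3} = - \frac{59}{6}$)
$V{\left(p \right)} = p^{2} - 166 p$ ($V{\left(p \right)} = \left(p^{2} - 167 p\right) + p = p^{2} - 166 p$)
$\frac{1}{83781 + V{\left(q{\left(-6 \right)} \right)}} = \frac{1}{83781 - \frac{59 \left(-166 - \frac{59}{6}\right)}{6}} = \frac{1}{83781 - - \frac{62245}{36}} = \frac{1}{83781 + \frac{62245}{36}} = \frac{1}{\frac{3078361}{36}} = \frac{36}{3078361}$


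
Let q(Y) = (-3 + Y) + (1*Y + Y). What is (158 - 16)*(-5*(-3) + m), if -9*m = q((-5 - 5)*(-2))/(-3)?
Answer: 21868/9 ≈ 2429.8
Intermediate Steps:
q(Y) = -3 + 3*Y (q(Y) = (-3 + Y) + (Y + Y) = (-3 + Y) + 2*Y = -3 + 3*Y)
m = 19/9 (m = -(-3 + 3*((-5 - 5)*(-2)))/(9*(-3)) = -(-3 + 3*(-10*(-2)))*(-1)/(9*3) = -(-3 + 3*20)*(-1)/(9*3) = -(-3 + 60)*(-1)/(9*3) = -19*(-1)/(3*3) = -1/9*(-19) = 19/9 ≈ 2.1111)
(158 - 16)*(-5*(-3) + m) = (158 - 16)*(-5*(-3) + 19/9) = 142*(15 + 19/9) = 142*(154/9) = 21868/9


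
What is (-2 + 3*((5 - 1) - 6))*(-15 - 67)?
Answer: 656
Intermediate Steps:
(-2 + 3*((5 - 1) - 6))*(-15 - 67) = (-2 + 3*(4 - 6))*(-82) = (-2 + 3*(-2))*(-82) = (-2 - 6)*(-82) = -8*(-82) = 656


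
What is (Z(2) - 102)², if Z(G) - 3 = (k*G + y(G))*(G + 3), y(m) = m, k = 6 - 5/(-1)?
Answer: 441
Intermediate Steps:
k = 11 (k = 6 - 5*(-1) = 6 + 5 = 11)
Z(G) = 3 + 12*G*(3 + G) (Z(G) = 3 + (11*G + G)*(G + 3) = 3 + (12*G)*(3 + G) = 3 + 12*G*(3 + G))
(Z(2) - 102)² = ((3 + 12*2² + 36*2) - 102)² = ((3 + 12*4 + 72) - 102)² = ((3 + 48 + 72) - 102)² = (123 - 102)² = 21² = 441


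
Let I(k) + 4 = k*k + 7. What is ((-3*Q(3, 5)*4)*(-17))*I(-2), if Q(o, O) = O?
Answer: 7140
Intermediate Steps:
I(k) = 3 + k² (I(k) = -4 + (k*k + 7) = -4 + (k² + 7) = -4 + (7 + k²) = 3 + k²)
((-3*Q(3, 5)*4)*(-17))*I(-2) = ((-3*5*4)*(-17))*(3 + (-2)²) = (-15*4*(-17))*(3 + 4) = -60*(-17)*7 = 1020*7 = 7140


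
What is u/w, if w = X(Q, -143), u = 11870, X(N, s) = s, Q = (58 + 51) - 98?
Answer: -11870/143 ≈ -83.007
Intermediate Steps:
Q = 11 (Q = 109 - 98 = 11)
w = -143
u/w = 11870/(-143) = 11870*(-1/143) = -11870/143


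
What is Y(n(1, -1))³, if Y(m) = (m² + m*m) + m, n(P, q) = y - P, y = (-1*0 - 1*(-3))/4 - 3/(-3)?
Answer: 3375/512 ≈ 6.5918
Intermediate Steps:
y = 7/4 (y = (0 + 3)*(¼) - 3*(-⅓) = 3*(¼) + 1 = ¾ + 1 = 7/4 ≈ 1.7500)
n(P, q) = 7/4 - P
Y(m) = m + 2*m² (Y(m) = (m² + m²) + m = 2*m² + m = m + 2*m²)
Y(n(1, -1))³ = ((7/4 - 1*1)*(1 + 2*(7/4 - 1*1)))³ = ((7/4 - 1)*(1 + 2*(7/4 - 1)))³ = (3*(1 + 2*(¾))/4)³ = (3*(1 + 3/2)/4)³ = ((¾)*(5/2))³ = (15/8)³ = 3375/512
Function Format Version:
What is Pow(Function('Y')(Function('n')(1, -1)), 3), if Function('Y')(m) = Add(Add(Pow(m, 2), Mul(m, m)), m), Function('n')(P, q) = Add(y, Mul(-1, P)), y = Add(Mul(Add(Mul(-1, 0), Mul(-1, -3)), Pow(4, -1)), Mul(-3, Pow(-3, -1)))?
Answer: Rational(3375, 512) ≈ 6.5918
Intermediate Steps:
y = Rational(7, 4) (y = Add(Mul(Add(0, 3), Rational(1, 4)), Mul(-3, Rational(-1, 3))) = Add(Mul(3, Rational(1, 4)), 1) = Add(Rational(3, 4), 1) = Rational(7, 4) ≈ 1.7500)
Function('n')(P, q) = Add(Rational(7, 4), Mul(-1, P))
Function('Y')(m) = Add(m, Mul(2, Pow(m, 2))) (Function('Y')(m) = Add(Add(Pow(m, 2), Pow(m, 2)), m) = Add(Mul(2, Pow(m, 2)), m) = Add(m, Mul(2, Pow(m, 2))))
Pow(Function('Y')(Function('n')(1, -1)), 3) = Pow(Mul(Add(Rational(7, 4), Mul(-1, 1)), Add(1, Mul(2, Add(Rational(7, 4), Mul(-1, 1))))), 3) = Pow(Mul(Add(Rational(7, 4), -1), Add(1, Mul(2, Add(Rational(7, 4), -1)))), 3) = Pow(Mul(Rational(3, 4), Add(1, Mul(2, Rational(3, 4)))), 3) = Pow(Mul(Rational(3, 4), Add(1, Rational(3, 2))), 3) = Pow(Mul(Rational(3, 4), Rational(5, 2)), 3) = Pow(Rational(15, 8), 3) = Rational(3375, 512)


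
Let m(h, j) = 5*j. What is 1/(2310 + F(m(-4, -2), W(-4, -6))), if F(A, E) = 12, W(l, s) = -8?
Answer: 1/2322 ≈ 0.00043066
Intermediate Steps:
1/(2310 + F(m(-4, -2), W(-4, -6))) = 1/(2310 + 12) = 1/2322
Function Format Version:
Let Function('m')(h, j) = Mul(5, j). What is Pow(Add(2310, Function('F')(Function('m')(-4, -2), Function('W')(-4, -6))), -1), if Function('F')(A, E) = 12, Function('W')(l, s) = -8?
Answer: Rational(1, 2322) ≈ 0.00043066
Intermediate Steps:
Pow(Add(2310, Function('F')(Function('m')(-4, -2), Function('W')(-4, -6))), -1) = Pow(Add(2310, 12), -1) = Pow(2322, -1) = Rational(1, 2322)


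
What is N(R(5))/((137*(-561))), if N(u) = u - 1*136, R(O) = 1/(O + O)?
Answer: 453/256190 ≈ 0.0017682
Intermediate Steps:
R(O) = 1/(2*O)
N(u) = -136 + u (N(u) = u - 136 = -136 + u)
N(R(5))/((137*(-561))) = (-136 + (1/2)/5)/((137*(-561))) = (-136 + (1/2)*(1/5))/(-76857) = (-136 + 1/10)*(-1/76857) = -1359/10*(-1/76857) = 453/256190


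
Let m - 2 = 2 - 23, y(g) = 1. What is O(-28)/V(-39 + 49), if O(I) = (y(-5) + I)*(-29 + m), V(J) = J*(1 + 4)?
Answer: 648/25 ≈ 25.920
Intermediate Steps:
m = -19 (m = 2 + (2 - 23) = 2 - 21 = -19)
V(J) = 5*J (V(J) = J*5 = 5*J)
O(I) = -48 - 48*I (O(I) = (1 + I)*(-29 - 19) = (1 + I)*(-48) = -48 - 48*I)
O(-28)/V(-39 + 49) = (-48 - 48*(-28))/((5*(-39 + 49))) = (-48 + 1344)/((5*10)) = 1296/50 = 1296*(1/50) = 648/25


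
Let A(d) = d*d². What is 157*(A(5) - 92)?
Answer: 5181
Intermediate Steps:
A(d) = d³
157*(A(5) - 92) = 157*(5³ - 92) = 157*(125 - 92) = 157*33 = 5181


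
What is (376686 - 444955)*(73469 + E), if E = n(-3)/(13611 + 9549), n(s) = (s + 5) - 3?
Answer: -116162573460491/23160 ≈ -5.0157e+9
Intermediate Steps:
n(s) = 2 + s (n(s) = (5 + s) - 3 = 2 + s)
E = -1/23160 (E = (2 - 3)/(13611 + 9549) = -1/23160 ≈ -4.3178e-5)
(376686 - 444955)*(73469 + E) = (376686 - 444955)*(73469 - 1/23160) = -68269*1701542039/23160 = -116162573460491/23160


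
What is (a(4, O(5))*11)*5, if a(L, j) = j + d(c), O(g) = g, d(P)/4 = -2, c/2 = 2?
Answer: -165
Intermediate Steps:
c = 4 (c = 2*2 = 4)
d(P) = -8 (d(P) = 4*(-2) = -8)
a(L, j) = -8 + j (a(L, j) = j - 8 = -8 + j)
(a(4, O(5))*11)*5 = ((-8 + 5)*11)*5 = -3*11*5 = -33*5 = -165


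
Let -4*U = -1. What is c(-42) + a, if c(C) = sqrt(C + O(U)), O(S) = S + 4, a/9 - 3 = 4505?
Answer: 40572 + I*sqrt(151)/2 ≈ 40572.0 + 6.1441*I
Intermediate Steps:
a = 40572 (a = 27 + 9*4505 = 27 + 40545 = 40572)
U = 1/4 (U = -1/4*(-1) = 1/4 ≈ 0.25000)
O(S) = 4 + S
c(C) = sqrt(17/4 + C) (c(C) = sqrt(C + (4 + 1/4)) = sqrt(C + 17/4) = sqrt(17/4 + C))
c(-42) + a = sqrt(17 + 4*(-42))/2 + 40572 = sqrt(17 - 168)/2 + 40572 = sqrt(-151)/2 + 40572 = (I*sqrt(151))/2 + 40572 = I*sqrt(151)/2 + 40572 = 40572 + I*sqrt(151)/2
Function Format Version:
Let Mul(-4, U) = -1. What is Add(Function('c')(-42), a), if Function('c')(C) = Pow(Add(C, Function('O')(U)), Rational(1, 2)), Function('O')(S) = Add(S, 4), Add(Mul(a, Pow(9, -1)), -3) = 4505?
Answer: Add(40572, Mul(Rational(1, 2), I, Pow(151, Rational(1, 2)))) ≈ Add(40572., Mul(6.1441, I))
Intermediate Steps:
a = 40572 (a = Add(27, Mul(9, 4505)) = Add(27, 40545) = 40572)
U = Rational(1, 4) (U = Mul(Rational(-1, 4), -1) = Rational(1, 4) ≈ 0.25000)
Function('O')(S) = Add(4, S)
Function('c')(C) = Pow(Add(Rational(17, 4), C), Rational(1, 2)) (Function('c')(C) = Pow(Add(C, Add(4, Rational(1, 4))), Rational(1, 2)) = Pow(Add(C, Rational(17, 4)), Rational(1, 2)) = Pow(Add(Rational(17, 4), C), Rational(1, 2)))
Add(Function('c')(-42), a) = Add(Mul(Rational(1, 2), Pow(Add(17, Mul(4, -42)), Rational(1, 2))), 40572) = Add(Mul(Rational(1, 2), Pow(Add(17, -168), Rational(1, 2))), 40572) = Add(Mul(Rational(1, 2), Pow(-151, Rational(1, 2))), 40572) = Add(Mul(Rational(1, 2), Mul(I, Pow(151, Rational(1, 2)))), 40572) = Add(Mul(Rational(1, 2), I, Pow(151, Rational(1, 2))), 40572) = Add(40572, Mul(Rational(1, 2), I, Pow(151, Rational(1, 2))))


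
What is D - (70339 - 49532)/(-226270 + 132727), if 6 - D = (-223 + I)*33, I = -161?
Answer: 1185958961/93543 ≈ 12678.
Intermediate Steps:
D = 12678 (D = 6 - (-223 - 161)*33 = 6 - (-384)*33 = 6 - 1*(-12672) = 6 + 12672 = 12678)
D - (70339 - 49532)/(-226270 + 132727) = 12678 - (70339 - 49532)/(-226270 + 132727) = 12678 - 20807/(-93543) = 12678 - 20807*(-1)/93543 = 12678 - 1*(-20807/93543) = 12678 + 20807/93543 = 1185958961/93543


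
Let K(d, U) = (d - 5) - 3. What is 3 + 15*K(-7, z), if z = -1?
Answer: -222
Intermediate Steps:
K(d, U) = -8 + d (K(d, U) = (-5 + d) - 3 = -8 + d)
3 + 15*K(-7, z) = 3 + 15*(-8 - 7) = 3 + 15*(-15) = 3 - 225 = -222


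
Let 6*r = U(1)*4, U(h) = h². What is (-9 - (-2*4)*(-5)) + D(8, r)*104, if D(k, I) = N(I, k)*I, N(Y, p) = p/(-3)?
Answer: -2105/9 ≈ -233.89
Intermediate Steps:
N(Y, p) = -p/3 (N(Y, p) = p*(-⅓) = -p/3)
r = ⅔ (r = (1²*4)/6 = (1*4)/6 = (⅙)*4 = ⅔ ≈ 0.66667)
D(k, I) = -I*k/3 (D(k, I) = (-k/3)*I = -I*k/3)
(-9 - (-2*4)*(-5)) + D(8, r)*104 = (-9 - (-2*4)*(-5)) - ⅓*⅔*8*104 = (-9 - (-8)*(-5)) - 16/9*104 = (-9 - 1*40) - 1664/9 = (-9 - 40) - 1664/9 = -49 - 1664/9 = -2105/9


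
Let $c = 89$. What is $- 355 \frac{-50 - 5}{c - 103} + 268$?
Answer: $- \frac{15773}{14} \approx -1126.6$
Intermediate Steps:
$- 355 \frac{-50 - 5}{c - 103} + 268 = - 355 \frac{-50 - 5}{89 - 103} + 268 = - 355 \left(- \frac{55}{-14}\right) + 268 = - 355 \left(\left(-55\right) \left(- \frac{1}{14}\right)\right) + 268 = \left(-355\right) \frac{55}{14} + 268 = - \frac{19525}{14} + 268 = - \frac{15773}{14}$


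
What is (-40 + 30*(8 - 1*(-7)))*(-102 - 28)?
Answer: -53300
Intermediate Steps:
(-40 + 30*(8 - 1*(-7)))*(-102 - 28) = (-40 + 30*(8 + 7))*(-130) = (-40 + 30*15)*(-130) = (-40 + 450)*(-130) = 410*(-130) = -53300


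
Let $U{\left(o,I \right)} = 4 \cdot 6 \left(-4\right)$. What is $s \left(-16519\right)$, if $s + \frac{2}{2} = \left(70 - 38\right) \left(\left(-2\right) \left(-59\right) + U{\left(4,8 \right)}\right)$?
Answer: $-11612857$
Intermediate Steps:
$U{\left(o,I \right)} = -96$ ($U{\left(o,I \right)} = 24 \left(-4\right) = -96$)
$s = 703$ ($s = -1 + \left(70 - 38\right) \left(\left(-2\right) \left(-59\right) - 96\right) = -1 + 32 \left(118 - 96\right) = -1 + 32 \cdot 22 = -1 + 704 = 703$)
$s \left(-16519\right) = 703 \left(-16519\right) = -11612857$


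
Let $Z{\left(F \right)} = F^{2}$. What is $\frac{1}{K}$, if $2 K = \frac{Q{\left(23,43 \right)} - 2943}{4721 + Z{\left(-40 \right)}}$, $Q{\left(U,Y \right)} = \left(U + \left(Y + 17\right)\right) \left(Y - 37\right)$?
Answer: $- \frac{4214}{815} \approx -5.1706$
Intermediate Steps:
$Q{\left(U,Y \right)} = \left(-37 + Y\right) \left(17 + U + Y\right)$ ($Q{\left(U,Y \right)} = \left(U + \left(17 + Y\right)\right) \left(-37 + Y\right) = \left(17 + U + Y\right) \left(-37 + Y\right) = \left(-37 + Y\right) \left(17 + U + Y\right)$)
$K = - \frac{815}{4214}$ ($K = \frac{\left(\left(-629 + 43^{2} - 851 - 860 + 23 \cdot 43\right) - 2943\right) \frac{1}{4721 + \left(-40\right)^{2}}}{2} = \frac{\left(\left(-629 + 1849 - 851 - 860 + 989\right) - 2943\right) \frac{1}{4721 + 1600}}{2} = \frac{\left(498 - 2943\right) \frac{1}{6321}}{2} = \frac{\left(-2445\right) \frac{1}{6321}}{2} = \frac{1}{2} \left(- \frac{815}{2107}\right) = - \frac{815}{4214} \approx -0.1934$)
$\frac{1}{K} = \frac{1}{- \frac{815}{4214}} = - \frac{4214}{815}$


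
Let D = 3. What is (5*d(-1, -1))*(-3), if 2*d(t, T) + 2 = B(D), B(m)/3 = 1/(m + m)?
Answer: 45/4 ≈ 11.250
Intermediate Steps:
B(m) = 3/(2*m) (B(m) = 3/(m + m) = 3/((2*m)) = 3*(1/(2*m)) = 3/(2*m))
d(t, T) = -¾ (d(t, T) = -1 + ((3/2)/3)/2 = -1 + ((3/2)*(⅓))/2 = -1 + (½)*(½) = -1 + ¼ = -¾)
(5*d(-1, -1))*(-3) = (5*(-¾))*(-3) = -15/4*(-3) = 45/4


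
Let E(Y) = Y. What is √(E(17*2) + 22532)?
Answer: √22566 ≈ 150.22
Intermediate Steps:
√(E(17*2) + 22532) = √(17*2 + 22532) = √(34 + 22532) = √22566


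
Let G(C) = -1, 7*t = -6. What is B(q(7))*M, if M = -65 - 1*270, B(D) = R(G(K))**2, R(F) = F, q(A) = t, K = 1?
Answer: -335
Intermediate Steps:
t = -6/7 (t = (1/7)*(-6) = -6/7 ≈ -0.85714)
q(A) = -6/7
B(D) = 1 (B(D) = (-1)**2 = 1)
M = -335 (M = -65 - 270 = -335)
B(q(7))*M = 1*(-335) = -335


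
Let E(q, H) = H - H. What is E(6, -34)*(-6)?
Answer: 0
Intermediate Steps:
E(q, H) = 0
E(6, -34)*(-6) = 0*(-6) = 0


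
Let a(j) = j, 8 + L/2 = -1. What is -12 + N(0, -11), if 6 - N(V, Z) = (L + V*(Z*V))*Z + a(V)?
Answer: -204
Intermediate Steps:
L = -18 (L = -16 + 2*(-1) = -16 - 2 = -18)
N(V, Z) = 6 - V - Z*(-18 + Z*V**2) (N(V, Z) = 6 - ((-18 + V*(Z*V))*Z + V) = 6 - ((-18 + V*(V*Z))*Z + V) = 6 - ((-18 + Z*V**2)*Z + V) = 6 - (Z*(-18 + Z*V**2) + V) = 6 - (V + Z*(-18 + Z*V**2)) = 6 + (-V - Z*(-18 + Z*V**2)) = 6 - V - Z*(-18 + Z*V**2))
-12 + N(0, -11) = -12 + (6 - 1*0 + 18*(-11) - 1*0**2*(-11)**2) = -12 + (6 + 0 - 198 - 1*0*121) = -12 + (6 + 0 - 198 + 0) = -12 - 192 = -204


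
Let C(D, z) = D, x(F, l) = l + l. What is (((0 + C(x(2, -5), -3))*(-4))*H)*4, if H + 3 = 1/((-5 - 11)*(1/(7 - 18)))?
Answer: -370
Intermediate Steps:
x(F, l) = 2*l
H = -37/16 (H = -3 + 1/((-5 - 11)*(1/(7 - 18))) = -3 + 1/((-16)*(1/(-11))) = -3 - 1/(16*(-1/11)) = -3 - 1/16*(-11) = -3 + 11/16 = -37/16 ≈ -2.3125)
(((0 + C(x(2, -5), -3))*(-4))*H)*4 = (((0 + 2*(-5))*(-4))*(-37/16))*4 = (((0 - 10)*(-4))*(-37/16))*4 = (-10*(-4)*(-37/16))*4 = (40*(-37/16))*4 = -185/2*4 = -370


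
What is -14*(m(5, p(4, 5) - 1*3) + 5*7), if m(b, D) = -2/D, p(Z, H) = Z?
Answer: -462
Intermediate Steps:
-14*(m(5, p(4, 5) - 1*3) + 5*7) = -14*(-2/(4 - 1*3) + 5*7) = -14*(-2/(4 - 3) + 35) = -14*(-2/1 + 35) = -14*(-2*1 + 35) = -14*(-2 + 35) = -14*33 = -462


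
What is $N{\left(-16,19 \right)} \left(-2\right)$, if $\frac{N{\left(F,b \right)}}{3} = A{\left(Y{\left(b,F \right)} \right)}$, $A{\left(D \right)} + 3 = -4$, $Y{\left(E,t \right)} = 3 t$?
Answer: $42$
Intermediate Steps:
$A{\left(D \right)} = -7$ ($A{\left(D \right)} = -3 - 4 = -7$)
$N{\left(F,b \right)} = -21$ ($N{\left(F,b \right)} = 3 \left(-7\right) = -21$)
$N{\left(-16,19 \right)} \left(-2\right) = \left(-21\right) \left(-2\right) = 42$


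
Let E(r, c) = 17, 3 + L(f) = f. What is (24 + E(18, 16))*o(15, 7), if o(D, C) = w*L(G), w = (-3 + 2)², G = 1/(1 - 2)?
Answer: -164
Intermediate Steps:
G = -1 (G = 1/(-1) = -1)
L(f) = -3 + f
w = 1 (w = (-1)² = 1)
o(D, C) = -4 (o(D, C) = 1*(-3 - 1) = 1*(-4) = -4)
(24 + E(18, 16))*o(15, 7) = (24 + 17)*(-4) = 41*(-4) = -164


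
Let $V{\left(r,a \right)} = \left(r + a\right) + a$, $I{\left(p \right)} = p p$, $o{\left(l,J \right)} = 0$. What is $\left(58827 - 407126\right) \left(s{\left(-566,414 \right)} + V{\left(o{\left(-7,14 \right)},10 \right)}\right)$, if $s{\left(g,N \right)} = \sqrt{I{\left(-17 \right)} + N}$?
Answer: $-6965980 - 348299 \sqrt{703} \approx -1.6201 \cdot 10^{7}$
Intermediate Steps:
$I{\left(p \right)} = p^{2}$
$s{\left(g,N \right)} = \sqrt{289 + N}$ ($s{\left(g,N \right)} = \sqrt{\left(-17\right)^{2} + N} = \sqrt{289 + N}$)
$V{\left(r,a \right)} = r + 2 a$ ($V{\left(r,a \right)} = \left(a + r\right) + a = r + 2 a$)
$\left(58827 - 407126\right) \left(s{\left(-566,414 \right)} + V{\left(o{\left(-7,14 \right)},10 \right)}\right) = \left(58827 - 407126\right) \left(\sqrt{289 + 414} + \left(0 + 2 \cdot 10\right)\right) = - 348299 \left(\sqrt{703} + \left(0 + 20\right)\right) = - 348299 \left(\sqrt{703} + 20\right) = - 348299 \left(20 + \sqrt{703}\right) = -6965980 - 348299 \sqrt{703}$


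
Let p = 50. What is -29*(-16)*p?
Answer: 23200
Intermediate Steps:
-29*(-16)*p = -29*(-16)*50 = -(-464)*50 = -1*(-23200) = 23200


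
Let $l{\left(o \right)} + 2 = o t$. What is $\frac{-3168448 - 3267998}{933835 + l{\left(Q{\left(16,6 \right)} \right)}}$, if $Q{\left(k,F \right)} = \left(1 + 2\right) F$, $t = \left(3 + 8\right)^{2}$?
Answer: $- \frac{6436446}{936011} \approx -6.8765$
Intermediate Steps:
$t = 121$ ($t = 11^{2} = 121$)
$Q{\left(k,F \right)} = 3 F$
$l{\left(o \right)} = -2 + 121 o$ ($l{\left(o \right)} = -2 + o 121 = -2 + 121 o$)
$\frac{-3168448 - 3267998}{933835 + l{\left(Q{\left(16,6 \right)} \right)}} = \frac{-3168448 - 3267998}{933835 - \left(2 - 121 \cdot 3 \cdot 6\right)} = - \frac{6436446}{933835 + \left(-2 + 121 \cdot 18\right)} = - \frac{6436446}{933835 + \left(-2 + 2178\right)} = - \frac{6436446}{933835 + 2176} = - \frac{6436446}{936011}$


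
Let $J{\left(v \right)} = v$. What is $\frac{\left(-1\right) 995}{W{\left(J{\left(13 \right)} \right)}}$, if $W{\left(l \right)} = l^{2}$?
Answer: $- \frac{995}{169} \approx -5.8876$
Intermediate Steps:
$\frac{\left(-1\right) 995}{W{\left(J{\left(13 \right)} \right)}} = \frac{\left(-1\right) 995}{13^{2}} = - \frac{995}{169}$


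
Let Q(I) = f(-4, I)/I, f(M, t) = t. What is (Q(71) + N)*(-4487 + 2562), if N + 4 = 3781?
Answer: -7272650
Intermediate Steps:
N = 3777 (N = -4 + 3781 = 3777)
Q(I) = 1 (Q(I) = I/I = 1)
(Q(71) + N)*(-4487 + 2562) = (1 + 3777)*(-4487 + 2562) = 3778*(-1925) = -7272650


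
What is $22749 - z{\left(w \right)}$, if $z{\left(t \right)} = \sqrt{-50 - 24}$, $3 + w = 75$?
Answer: $22749 - i \sqrt{74} \approx 22749.0 - 8.6023 i$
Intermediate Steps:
$w = 72$ ($w = -3 + 75 = 72$)
$z{\left(t \right)} = i \sqrt{74}$ ($z{\left(t \right)} = \sqrt{-74} = i \sqrt{74}$)
$22749 - z{\left(w \right)} = 22749 - i \sqrt{74}$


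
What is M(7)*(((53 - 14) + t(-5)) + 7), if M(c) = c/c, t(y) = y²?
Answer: 71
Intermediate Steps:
M(c) = 1
M(7)*(((53 - 14) + t(-5)) + 7) = 1*(((53 - 14) + (-5)²) + 7) = 1*((39 + 25) + 7) = 1*(64 + 7) = 1*71 = 71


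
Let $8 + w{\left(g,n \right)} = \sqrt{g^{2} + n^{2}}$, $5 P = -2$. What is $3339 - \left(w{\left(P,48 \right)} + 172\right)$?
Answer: $3175 - \frac{2 \sqrt{14401}}{5} \approx 3127.0$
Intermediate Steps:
$P = - \frac{2}{5}$ ($P = \frac{1}{5} \left(-2\right) = - \frac{2}{5} \approx -0.4$)
$w{\left(g,n \right)} = -8 + \sqrt{g^{2} + n^{2}}$
$3339 - \left(w{\left(P,48 \right)} + 172\right) = 3339 - \left(\left(-8 + \sqrt{\left(- \frac{2}{5}\right)^{2} + 48^{2}}\right) + 172\right) = 3339 - \left(\left(-8 + \sqrt{\frac{4}{25} + 2304}\right) + 172\right) = 3339 - \left(\left(-8 + \sqrt{\frac{57604}{25}}\right) + 172\right) = 3339 - \left(\left(-8 + \frac{2 \sqrt{14401}}{5}\right) + 172\right) = 3339 - \left(164 + \frac{2 \sqrt{14401}}{5}\right) = 3175 - \frac{2 \sqrt{14401}}{5}$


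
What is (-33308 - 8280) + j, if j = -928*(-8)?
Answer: -34164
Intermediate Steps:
j = 7424
(-33308 - 8280) + j = (-33308 - 8280) + 7424 = -41588 + 7424 = -34164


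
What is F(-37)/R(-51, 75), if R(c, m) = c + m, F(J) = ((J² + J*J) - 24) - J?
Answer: 917/8 ≈ 114.63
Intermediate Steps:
F(J) = -24 - J + 2*J² (F(J) = ((J² + J²) - 24) - J = (2*J² - 24) - J = (-24 + 2*J²) - J = -24 - J + 2*J²)
F(-37)/R(-51, 75) = (-24 - 1*(-37) + 2*(-37)²)/(-51 + 75) = (-24 + 37 + 2*1369)/24 = (-24 + 37 + 2738)*(1/24) = 2751*(1/24) = 917/8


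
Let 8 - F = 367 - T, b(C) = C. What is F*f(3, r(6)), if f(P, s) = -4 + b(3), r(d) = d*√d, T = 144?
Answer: 215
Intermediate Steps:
r(d) = d^(3/2)
f(P, s) = -1 (f(P, s) = -4 + 3 = -1)
F = -215 (F = 8 - (367 - 1*144) = 8 - (367 - 144) = 8 - 1*223 = 8 - 223 = -215)
F*f(3, r(6)) = -215*(-1) = 215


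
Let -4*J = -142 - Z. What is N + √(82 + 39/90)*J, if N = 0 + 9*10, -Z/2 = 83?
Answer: 90 - √74190/5 ≈ 35.524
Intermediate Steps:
Z = -166 (Z = -2*83 = -166)
J = -6 (J = -(-142 - 1*(-166))/4 = -(-142 + 166)/4 = -¼*24 = -6)
N = 90 (N = 0 + 90 = 90)
N + √(82 + 39/90)*J = 90 + √(82 + 39/90)*(-6) = 90 + √(82 + 39*(1/90))*(-6) = 90 + √(82 + 13/30)*(-6) = 90 + √(2473/30)*(-6) = 90 + (√74190/30)*(-6) = 90 - √74190/5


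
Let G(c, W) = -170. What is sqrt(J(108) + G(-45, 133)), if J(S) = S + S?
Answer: sqrt(46) ≈ 6.7823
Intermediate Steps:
J(S) = 2*S
sqrt(J(108) + G(-45, 133)) = sqrt(2*108 - 170) = sqrt(216 - 170) = sqrt(46)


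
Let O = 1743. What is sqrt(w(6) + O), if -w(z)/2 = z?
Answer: sqrt(1731) ≈ 41.605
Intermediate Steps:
w(z) = -2*z
sqrt(w(6) + O) = sqrt(-2*6 + 1743) = sqrt(-12 + 1743) = sqrt(1731)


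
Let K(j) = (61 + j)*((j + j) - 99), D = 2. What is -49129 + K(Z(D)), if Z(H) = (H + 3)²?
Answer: -53343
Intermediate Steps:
Z(H) = (3 + H)²
K(j) = (-99 + 2*j)*(61 + j) (K(j) = (61 + j)*(2*j - 99) = (61 + j)*(-99 + 2*j) = (-99 + 2*j)*(61 + j))
-49129 + K(Z(D)) = -49129 + (-6039 + 2*((3 + 2)²)² + 23*(3 + 2)²) = -49129 + (-6039 + 2*(5²)² + 23*5²) = -49129 + (-6039 + 2*25² + 23*25) = -49129 + (-6039 + 2*625 + 575) = -49129 + (-6039 + 1250 + 575) = -49129 - 4214 = -53343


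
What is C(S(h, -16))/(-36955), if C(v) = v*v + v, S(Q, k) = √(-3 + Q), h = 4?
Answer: -2/36955 ≈ -5.4120e-5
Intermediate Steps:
C(v) = v + v² (C(v) = v² + v = v + v²)
C(S(h, -16))/(-36955) = (√(-3 + 4)*(1 + √(-3 + 4)))/(-36955) = (√1*(1 + √1))*(-1/36955) = (1*(1 + 1))*(-1/36955) = (1*2)*(-1/36955) = 2*(-1/36955) = -2/36955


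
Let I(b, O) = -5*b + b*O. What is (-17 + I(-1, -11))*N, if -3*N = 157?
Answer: 157/3 ≈ 52.333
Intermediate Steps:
I(b, O) = -5*b + O*b
N = -157/3 (N = -⅓*157 = -157/3 ≈ -52.333)
(-17 + I(-1, -11))*N = (-17 - (-5 - 11))*(-157/3) = (-17 - 1*(-16))*(-157/3) = (-17 + 16)*(-157/3) = -1*(-157/3) = 157/3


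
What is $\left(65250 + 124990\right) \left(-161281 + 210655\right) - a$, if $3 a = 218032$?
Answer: $\frac{28178511248}{3} \approx 9.3928 \cdot 10^{9}$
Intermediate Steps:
$a = \frac{218032}{3}$ ($a = \frac{1}{3} \cdot 218032 = \frac{218032}{3} \approx 72677.0$)
$\left(65250 + 124990\right) \left(-161281 + 210655\right) - a = \left(65250 + 124990\right) \left(-161281 + 210655\right) - \frac{218032}{3} = 190240 \cdot 49374 - \frac{218032}{3} = 9392909760 - \frac{218032}{3} = \frac{28178511248}{3}$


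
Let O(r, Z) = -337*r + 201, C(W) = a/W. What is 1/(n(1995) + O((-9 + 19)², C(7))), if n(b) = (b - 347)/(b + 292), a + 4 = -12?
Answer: -2287/76610565 ≈ -2.9852e-5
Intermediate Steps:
a = -16 (a = -4 - 12 = -16)
C(W) = -16/W
n(b) = (-347 + b)/(292 + b)
O(r, Z) = 201 - 337*r
1/(n(1995) + O((-9 + 19)², C(7))) = 1/((-347 + 1995)/(292 + 1995) + (201 - 337*(-9 + 19)²)) = 1/(1648/2287 + (201 - 337*10²)) = 1/((1/2287)*1648 + (201 - 337*100)) = 1/(1648/2287 + (201 - 33700)) = 1/(1648/2287 - 33499) = 1/(-76610565/2287) = -2287/76610565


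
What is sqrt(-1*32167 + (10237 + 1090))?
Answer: 2*I*sqrt(5210) ≈ 144.36*I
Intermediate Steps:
sqrt(-1*32167 + (10237 + 1090)) = sqrt(-32167 + 11327) = sqrt(-20840) = 2*I*sqrt(5210)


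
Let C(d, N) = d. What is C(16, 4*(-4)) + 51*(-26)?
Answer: -1310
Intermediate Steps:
C(16, 4*(-4)) + 51*(-26) = 16 + 51*(-26) = 16 - 1326 = -1310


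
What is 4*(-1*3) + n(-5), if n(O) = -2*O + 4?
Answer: 2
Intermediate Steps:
n(O) = 4 - 2*O
4*(-1*3) + n(-5) = 4*(-1*3) + (4 - 2*(-5)) = 4*(-3) + (4 + 10) = -12 + 14 = 2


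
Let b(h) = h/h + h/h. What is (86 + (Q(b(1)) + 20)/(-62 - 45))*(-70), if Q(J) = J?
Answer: -642600/107 ≈ -6005.6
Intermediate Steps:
b(h) = 2 (b(h) = 1 + 1 = 2)
(86 + (Q(b(1)) + 20)/(-62 - 45))*(-70) = (86 + (2 + 20)/(-62 - 45))*(-70) = (86 + 22/(-107))*(-70) = (86 + 22*(-1/107))*(-70) = (86 - 22/107)*(-70) = (9180/107)*(-70) = -642600/107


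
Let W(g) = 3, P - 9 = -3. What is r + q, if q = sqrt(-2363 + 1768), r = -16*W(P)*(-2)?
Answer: 96 + I*sqrt(595) ≈ 96.0 + 24.393*I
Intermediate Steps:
P = 6 (P = 9 - 3 = 6)
r = 96 (r = -16*3*(-2) = -48*(-2) = 96)
q = I*sqrt(595) (q = sqrt(-595) = I*sqrt(595) ≈ 24.393*I)
r + q = 96 + I*sqrt(595)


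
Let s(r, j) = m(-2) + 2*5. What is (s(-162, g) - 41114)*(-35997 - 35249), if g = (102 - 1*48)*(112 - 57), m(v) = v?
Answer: 2928638076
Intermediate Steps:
g = 2970 (g = (102 - 48)*55 = 54*55 = 2970)
s(r, j) = 8 (s(r, j) = -2 + 2*5 = -2 + 10 = 8)
(s(-162, g) - 41114)*(-35997 - 35249) = (8 - 41114)*(-35997 - 35249) = -41106*(-71246) = 2928638076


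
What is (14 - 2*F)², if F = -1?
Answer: 256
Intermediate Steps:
(14 - 2*F)² = (14 - 2*(-1))² = (14 + 2)² = 16² = 256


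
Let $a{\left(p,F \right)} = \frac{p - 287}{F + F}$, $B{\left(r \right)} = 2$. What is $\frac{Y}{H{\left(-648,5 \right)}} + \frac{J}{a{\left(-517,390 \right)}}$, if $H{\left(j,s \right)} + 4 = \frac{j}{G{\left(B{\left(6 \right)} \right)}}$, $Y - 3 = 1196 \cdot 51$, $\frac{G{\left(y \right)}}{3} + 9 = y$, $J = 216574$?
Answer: $- \frac{2617925749}{12596} \approx -2.0784 \cdot 10^{5}$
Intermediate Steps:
$G{\left(y \right)} = -27 + 3 y$
$Y = 60999$ ($Y = 3 + 1196 \cdot 51 = 3 + 60996 = 60999$)
$a{\left(p,F \right)} = \frac{-287 + p}{2 F}$
$H{\left(j,s \right)} = -4 - \frac{j}{21}$ ($H{\left(j,s \right)} = -4 + \frac{j}{-27 + 3 \cdot 2} = -4 + \frac{j}{-27 + 6} = -4 + \frac{j}{-21} = -4 + j \left(- \frac{1}{21}\right) = -4 - \frac{j}{21}$)
$\frac{Y}{H{\left(-648,5 \right)}} + \frac{J}{a{\left(-517,390 \right)}} = \frac{60999}{-4 - - \frac{216}{7}} + \frac{216574}{\frac{1}{2} \cdot \frac{1}{390} \left(-287 - 517\right)} = \frac{60999}{-4 + \frac{216}{7}} + \frac{216574}{\frac{1}{2} \cdot \frac{1}{390} \left(-804\right)} = \frac{60999}{\frac{188}{7}} + \frac{216574}{- \frac{67}{65}} = 60999 \cdot \frac{7}{188} + 216574 \left(- \frac{65}{67}\right) = \frac{426993}{188} - \frac{14077310}{67} = - \frac{2617925749}{12596}$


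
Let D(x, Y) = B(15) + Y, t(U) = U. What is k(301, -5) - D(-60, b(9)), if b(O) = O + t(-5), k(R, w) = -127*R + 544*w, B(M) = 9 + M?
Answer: -40975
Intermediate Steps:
b(O) = -5 + O (b(O) = O - 5 = -5 + O)
D(x, Y) = 24 + Y (D(x, Y) = (9 + 15) + Y = 24 + Y)
k(301, -5) - D(-60, b(9)) = (-127*301 + 544*(-5)) - (24 + (-5 + 9)) = (-38227 - 2720) - (24 + 4) = -40947 - 1*28 = -40947 - 28 = -40975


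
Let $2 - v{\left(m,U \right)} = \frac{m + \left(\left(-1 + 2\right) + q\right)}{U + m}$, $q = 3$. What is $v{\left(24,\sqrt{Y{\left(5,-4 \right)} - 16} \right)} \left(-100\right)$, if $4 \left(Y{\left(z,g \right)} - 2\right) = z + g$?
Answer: $\frac{200 \left(- \sqrt{55} + 20 i\right)}{\sqrt{55} - 48 i} \approx -86.053 - 17.605 i$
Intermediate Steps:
$Y{\left(z,g \right)} = 2 + \frac{g}{4} + \frac{z}{4}$ ($Y{\left(z,g \right)} = 2 + \frac{z + g}{4} = 2 + \frac{g + z}{4} = 2 + \left(\frac{g}{4} + \frac{z}{4}\right) = 2 + \frac{g}{4} + \frac{z}{4}$)
$v{\left(m,U \right)} = 2 - \frac{4 + m}{U + m}$ ($v{\left(m,U \right)} = 2 - \frac{m + \left(\left(-1 + 2\right) + 3\right)}{U + m} = 2 - \frac{m + \left(1 + 3\right)}{U + m} = 2 - \frac{m + 4}{U + m} = 2 - \frac{4 + m}{U + m}$)
$v{\left(24,\sqrt{Y{\left(5,-4 \right)} - 16} \right)} \left(-100\right) = \frac{-4 + 24 + 2 \sqrt{\left(2 + \frac{1}{4} \left(-4\right) + \frac{1}{4} \cdot 5\right) - 16}}{\sqrt{\left(2 + \frac{1}{4} \left(-4\right) + \frac{1}{4} \cdot 5\right) - 16} + 24} \left(-100\right) = \frac{-4 + 24 + 2 \sqrt{\left(2 - 1 + \frac{5}{4}\right) - 16}}{\sqrt{\left(2 - 1 + \frac{5}{4}\right) - 16} + 24} \left(-100\right) = \frac{-4 + 24 + 2 \sqrt{\frac{9}{4} - 16}}{\sqrt{\frac{9}{4} - 16} + 24} \left(-100\right) = \frac{-4 + 24 + 2 \sqrt{- \frac{55}{4}}}{\sqrt{- \frac{55}{4}} + 24} \left(-100\right) = \frac{-4 + 24 + 2 \frac{i \sqrt{55}}{2}}{\frac{i \sqrt{55}}{2} + 24} \left(-100\right) = \frac{-4 + 24 + i \sqrt{55}}{24 + \frac{i \sqrt{55}}{2}} \left(-100\right) = \frac{20 + i \sqrt{55}}{24 + \frac{i \sqrt{55}}{2}} \left(-100\right) = - \frac{100 \left(20 + i \sqrt{55}\right)}{24 + \frac{i \sqrt{55}}{2}}$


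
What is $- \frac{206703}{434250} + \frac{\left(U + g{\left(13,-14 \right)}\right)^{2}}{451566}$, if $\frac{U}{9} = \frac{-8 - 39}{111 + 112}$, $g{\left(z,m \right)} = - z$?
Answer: $- \frac{1334748113533}{2806990701750} \approx -0.47551$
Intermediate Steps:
$U = - \frac{423}{223}$ ($U = 9 \frac{-8 - 39}{111 + 112} = 9 \left(- \frac{47}{223}\right) = - \frac{423}{223} \approx -1.8969$)
$- \frac{206703}{434250} + \frac{\left(U + g{\left(13,-14 \right)}\right)^{2}}{451566} = - \frac{206703}{434250} + \frac{\left(- \frac{423}{223} - 13\right)^{2}}{451566} = \left(-206703\right) \frac{1}{434250} + \left(- \frac{423}{223} - 13\right)^{2} \cdot \frac{1}{451566} = - \frac{119}{250} + \left(- \frac{3322}{223}\right)^{2} \cdot \frac{1}{451566} = - \frac{119}{250} + \frac{11035684}{49729} \cdot \frac{1}{451566} = - \frac{119}{250} + \frac{5517842}{11227962807} = - \frac{1334748113533}{2806990701750}$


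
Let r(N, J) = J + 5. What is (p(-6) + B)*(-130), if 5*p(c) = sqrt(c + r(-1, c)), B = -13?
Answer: 1690 - 26*I*sqrt(7) ≈ 1690.0 - 68.79*I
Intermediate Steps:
r(N, J) = 5 + J
p(c) = sqrt(5 + 2*c)/5 (p(c) = sqrt(c + (5 + c))/5 = sqrt(5 + 2*c)/5)
(p(-6) + B)*(-130) = (sqrt(5 + 2*(-6))/5 - 13)*(-130) = (sqrt(5 - 12)/5 - 13)*(-130) = (sqrt(-7)/5 - 13)*(-130) = ((I*sqrt(7))/5 - 13)*(-130) = (I*sqrt(7)/5 - 13)*(-130) = (-13 + I*sqrt(7)/5)*(-130) = 1690 - 26*I*sqrt(7)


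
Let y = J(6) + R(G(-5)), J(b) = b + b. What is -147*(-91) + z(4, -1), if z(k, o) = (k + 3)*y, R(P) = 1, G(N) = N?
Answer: 13468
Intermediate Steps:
J(b) = 2*b
y = 13 (y = 2*6 + 1 = 12 + 1 = 13)
z(k, o) = 39 + 13*k (z(k, o) = (k + 3)*13 = (3 + k)*13 = 39 + 13*k)
-147*(-91) + z(4, -1) = -147*(-91) + (39 + 13*4) = 13377 + (39 + 52) = 13377 + 91 = 13468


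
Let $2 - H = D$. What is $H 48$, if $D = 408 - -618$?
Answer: $-49152$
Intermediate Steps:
$D = 1026$ ($D = 408 + 618 = 1026$)
$H = -1024$ ($H = 2 - 1026 = -1024$)
$H 48 = \left(-1024\right) 48 = -49152$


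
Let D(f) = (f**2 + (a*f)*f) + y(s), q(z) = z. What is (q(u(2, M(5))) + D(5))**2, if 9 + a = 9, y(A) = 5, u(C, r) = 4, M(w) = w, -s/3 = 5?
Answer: 1156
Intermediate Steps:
s = -15 (s = -3*5 = -15)
a = 0 (a = -9 + 9 = 0)
D(f) = 5 + f**2 (D(f) = (f**2 + (0*f)*f) + 5 = (f**2 + 0*f) + 5 = (f**2 + 0) + 5 = f**2 + 5 = 5 + f**2)
(q(u(2, M(5))) + D(5))**2 = (4 + (5 + 5**2))**2 = (4 + (5 + 25))**2 = (4 + 30)**2 = 34**2 = 1156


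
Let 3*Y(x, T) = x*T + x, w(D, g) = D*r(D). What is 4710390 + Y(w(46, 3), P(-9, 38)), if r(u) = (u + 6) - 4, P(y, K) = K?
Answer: 4739094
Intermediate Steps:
r(u) = 2 + u (r(u) = (6 + u) - 4 = 2 + u)
w(D, g) = D*(2 + D)
Y(x, T) = x/3 + T*x/3 (Y(x, T) = (x*T + x)/3 = (T*x + x)/3 = (x + T*x)/3 = x/3 + T*x/3)
4710390 + Y(w(46, 3), P(-9, 38)) = 4710390 + (46*(2 + 46))*(1 + 38)/3 = 4710390 + (⅓)*(46*48)*39 = 4710390 + (⅓)*2208*39 = 4710390 + 28704 = 4739094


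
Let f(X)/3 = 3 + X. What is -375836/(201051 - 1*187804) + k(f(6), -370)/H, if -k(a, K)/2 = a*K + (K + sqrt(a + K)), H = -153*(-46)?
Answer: -1185327964/46616193 - 7*I*sqrt(7)/3519 ≈ -25.427 - 0.0052629*I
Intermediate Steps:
H = 7038
f(X) = 9 + 3*X (f(X) = 3*(3 + X) = 9 + 3*X)
k(a, K) = -2*K - 2*sqrt(K + a) - 2*K*a (k(a, K) = -2*(a*K + (K + sqrt(a + K))) = -2*(K*a + (K + sqrt(K + a))) = -2*(K + sqrt(K + a) + K*a) = -2*K - 2*sqrt(K + a) - 2*K*a)
-375836/(201051 - 1*187804) + k(f(6), -370)/H = -375836/(201051 - 1*187804) + (-2*(-370) - 2*sqrt(-370 + (9 + 3*6)) - 2*(-370)*(9 + 3*6))/7038 = -375836/(201051 - 187804) + (740 - 2*sqrt(-370 + (9 + 18)) - 2*(-370)*(9 + 18))*(1/7038) = -375836/13247 + (740 - 2*sqrt(-370 + 27) - 2*(-370)*27)*(1/7038) = -375836*1/13247 + (740 - 14*I*sqrt(7) + 19980)*(1/7038) = -375836/13247 + (740 - 14*I*sqrt(7) + 19980)*(1/7038) = -375836/13247 + (20720 - 14*I*sqrt(7))*(1/7038) = -375836/13247 + (10360/3519 - 7*I*sqrt(7)/3519) = -1185327964/46616193 - 7*I*sqrt(7)/3519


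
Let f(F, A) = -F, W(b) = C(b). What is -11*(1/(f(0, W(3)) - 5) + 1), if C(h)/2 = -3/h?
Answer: -44/5 ≈ -8.8000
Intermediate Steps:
C(h) = -6/h (C(h) = 2*(-3/h) = -6/h)
W(b) = -6/b
-11*(1/(f(0, W(3)) - 5) + 1) = -11*(1/(-1*0 - 5) + 1) = -11*(1/(0 - 5) + 1) = -11*(1/(-5) + 1) = -11*(-⅕ + 1) = -11*⅘ = -44/5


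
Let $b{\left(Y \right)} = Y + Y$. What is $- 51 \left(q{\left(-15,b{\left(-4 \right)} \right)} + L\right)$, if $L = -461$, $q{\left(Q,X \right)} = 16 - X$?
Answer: $22287$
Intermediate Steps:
$b{\left(Y \right)} = 2 Y$
$- 51 \left(q{\left(-15,b{\left(-4 \right)} \right)} + L\right) = - 51 \left(\left(16 - 2 \left(-4\right)\right) - 461\right) = - 51 \left(\left(16 - -8\right) - 461\right) = - 51 \left(\left(16 + 8\right) - 461\right) = - 51 \left(24 - 461\right) = \left(-51\right) \left(-437\right) = 22287$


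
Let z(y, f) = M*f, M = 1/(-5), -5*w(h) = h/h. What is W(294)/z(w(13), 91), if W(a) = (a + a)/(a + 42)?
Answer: -5/52 ≈ -0.096154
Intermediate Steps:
w(h) = -1/5 (w(h) = -h/(5*h) = -1/5*1 = -1/5)
M = -1/5 ≈ -0.20000
z(y, f) = -f/5
W(a) = 2*a/(42 + a) (W(a) = (2*a)/(42 + a) = 2*a/(42 + a))
W(294)/z(w(13), 91) = (2*294/(42 + 294))/((-1/5*91)) = (2*294/336)/(-91/5) = (2*294*(1/336))*(-5/91) = (7/4)*(-5/91) = -5/52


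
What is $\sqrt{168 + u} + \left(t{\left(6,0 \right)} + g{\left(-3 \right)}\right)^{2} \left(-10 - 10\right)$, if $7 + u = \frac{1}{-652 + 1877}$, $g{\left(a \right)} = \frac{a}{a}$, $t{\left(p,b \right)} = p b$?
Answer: $-20 + \frac{3 \sqrt{21914}}{35} \approx -7.3114$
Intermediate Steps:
$t{\left(p,b \right)} = b p$
$g{\left(a \right)} = 1$
$u = - \frac{8574}{1225}$ ($u = -7 + \frac{1}{-652 + 1877} = -7 + \frac{1}{1225} = - \frac{8574}{1225} \approx -6.9992$)
$\sqrt{168 + u} + \left(t{\left(6,0 \right)} + g{\left(-3 \right)}\right)^{2} \left(-10 - 10\right) = \sqrt{168 - \frac{8574}{1225}} + \left(0 \cdot 6 + 1\right)^{2} \left(-10 - 10\right) = \sqrt{\frac{197226}{1225}} + \left(0 + 1\right)^{2} \left(-20\right) = \frac{3 \sqrt{21914}}{35} + 1^{2} \left(-20\right) = \frac{3 \sqrt{21914}}{35} + 1 \left(-20\right) = \frac{3 \sqrt{21914}}{35} - 20 = -20 + \frac{3 \sqrt{21914}}{35}$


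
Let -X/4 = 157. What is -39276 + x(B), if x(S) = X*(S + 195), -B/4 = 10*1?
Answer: -136616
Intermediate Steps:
X = -628 (X = -4*157 = -628)
B = -40 ≈ -40.000
x(S) = -122460 - 628*S (x(S) = -628*(S + 195) = -628*(195 + S) = -122460 - 628*S)
-39276 + x(B) = -39276 + (-122460 - 628*(-40)) = -39276 + (-122460 + 25120) = -39276 - 97340 = -136616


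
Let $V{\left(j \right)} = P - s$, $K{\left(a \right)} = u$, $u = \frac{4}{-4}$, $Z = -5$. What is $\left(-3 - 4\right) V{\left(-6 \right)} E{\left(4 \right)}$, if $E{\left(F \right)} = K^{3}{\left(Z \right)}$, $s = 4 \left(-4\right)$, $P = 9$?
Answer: $175$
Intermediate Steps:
$u = -1$ ($u = 4 \left(- \frac{1}{4}\right) = -1$)
$K{\left(a \right)} = -1$
$s = -16$
$V{\left(j \right)} = 25$ ($V{\left(j \right)} = 9 - -16 = 9 + 16 = 25$)
$E{\left(F \right)} = -1$ ($E{\left(F \right)} = \left(-1\right)^{3} = -1$)
$\left(-3 - 4\right) V{\left(-6 \right)} E{\left(4 \right)} = \left(-3 - 4\right) 25 \left(-1\right) = \left(-7\right) 25 \left(-1\right) = \left(-175\right) \left(-1\right) = 175$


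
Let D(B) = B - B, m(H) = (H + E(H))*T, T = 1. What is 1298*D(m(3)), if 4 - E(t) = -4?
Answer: 0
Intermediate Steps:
E(t) = 8 (E(t) = 4 - 1*(-4) = 4 + 4 = 8)
m(H) = 8 + H (m(H) = (H + 8)*1 = (8 + H)*1 = 8 + H)
D(B) = 0
1298*D(m(3)) = 1298*0 = 0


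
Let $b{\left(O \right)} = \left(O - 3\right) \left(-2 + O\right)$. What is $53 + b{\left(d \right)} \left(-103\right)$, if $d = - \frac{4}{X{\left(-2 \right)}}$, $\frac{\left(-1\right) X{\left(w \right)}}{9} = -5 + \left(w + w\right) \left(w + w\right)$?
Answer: $- \frac{5335273}{9801} \approx -544.36$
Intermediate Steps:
$X{\left(w \right)} = 45 - 36 w^{2}$ ($X{\left(w \right)} = - 9 \left(-5 + \left(w + w\right) \left(w + w\right)\right) = - 9 \left(-5 + 2 w 2 w\right) = - 9 \left(-5 + 4 w^{2}\right) = 45 - 36 w^{2}$)
$d = \frac{4}{99}$ ($d = - \frac{4}{45 - 36 \left(-2\right)^{2}} = - \frac{4}{45 - 144} = - \frac{4}{-99} = \left(-4\right) \left(- \frac{1}{99}\right) = \frac{4}{99} \approx 0.040404$)
$b{\left(O \right)} = \left(-3 + O\right) \left(-2 + O\right)$
$53 + b{\left(d \right)} \left(-103\right) = 53 + \left(6 + \left(\frac{4}{99}\right)^{2} - \frac{20}{99}\right) \left(-103\right) = 53 + \left(6 + \frac{16}{9801} - \frac{20}{99}\right) \left(-103\right) = 53 + \frac{56842}{9801} \left(-103\right) = 53 - \frac{5854726}{9801} = - \frac{5335273}{9801}$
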